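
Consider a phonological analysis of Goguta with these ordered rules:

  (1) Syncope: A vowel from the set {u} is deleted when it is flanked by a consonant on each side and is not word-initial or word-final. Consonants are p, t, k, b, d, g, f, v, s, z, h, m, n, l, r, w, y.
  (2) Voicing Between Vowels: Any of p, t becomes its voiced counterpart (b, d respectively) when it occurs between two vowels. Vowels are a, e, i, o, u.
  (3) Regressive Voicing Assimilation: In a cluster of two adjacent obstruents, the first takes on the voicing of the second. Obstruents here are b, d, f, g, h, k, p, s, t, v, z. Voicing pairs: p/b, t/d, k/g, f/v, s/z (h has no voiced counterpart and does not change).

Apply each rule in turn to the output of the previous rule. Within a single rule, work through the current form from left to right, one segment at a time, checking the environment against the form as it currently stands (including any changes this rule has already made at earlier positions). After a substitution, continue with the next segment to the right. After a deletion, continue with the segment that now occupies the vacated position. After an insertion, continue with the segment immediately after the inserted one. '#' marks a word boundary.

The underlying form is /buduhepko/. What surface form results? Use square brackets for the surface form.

(1) Syncope: [buduhepko] → [bdhepko]
(2) Voicing Between Vowels: no change — [bdhepko]
(3) Regressive Voicing Assimilation: [bdhepko] → [bthepko]

[bthepko]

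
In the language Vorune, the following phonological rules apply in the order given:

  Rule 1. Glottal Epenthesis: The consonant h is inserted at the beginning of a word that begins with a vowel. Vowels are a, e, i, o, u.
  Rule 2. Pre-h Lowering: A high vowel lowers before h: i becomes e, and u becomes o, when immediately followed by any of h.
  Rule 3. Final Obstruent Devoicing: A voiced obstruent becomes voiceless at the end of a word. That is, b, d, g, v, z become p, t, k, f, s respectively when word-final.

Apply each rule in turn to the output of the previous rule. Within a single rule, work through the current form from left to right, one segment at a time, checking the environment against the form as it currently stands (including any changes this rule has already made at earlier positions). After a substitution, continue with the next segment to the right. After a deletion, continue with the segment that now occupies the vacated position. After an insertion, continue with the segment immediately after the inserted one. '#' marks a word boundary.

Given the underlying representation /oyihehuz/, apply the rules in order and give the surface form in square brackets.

Rule 1 Glottal Epenthesis: [oyihehuz] → [hoyihehuz]
Rule 2 Pre-h Lowering: [hoyihehuz] → [hoyehehuz]
Rule 3 Final Obstruent Devoicing: [hoyehehuz] → [hoyehehus]

[hoyehehus]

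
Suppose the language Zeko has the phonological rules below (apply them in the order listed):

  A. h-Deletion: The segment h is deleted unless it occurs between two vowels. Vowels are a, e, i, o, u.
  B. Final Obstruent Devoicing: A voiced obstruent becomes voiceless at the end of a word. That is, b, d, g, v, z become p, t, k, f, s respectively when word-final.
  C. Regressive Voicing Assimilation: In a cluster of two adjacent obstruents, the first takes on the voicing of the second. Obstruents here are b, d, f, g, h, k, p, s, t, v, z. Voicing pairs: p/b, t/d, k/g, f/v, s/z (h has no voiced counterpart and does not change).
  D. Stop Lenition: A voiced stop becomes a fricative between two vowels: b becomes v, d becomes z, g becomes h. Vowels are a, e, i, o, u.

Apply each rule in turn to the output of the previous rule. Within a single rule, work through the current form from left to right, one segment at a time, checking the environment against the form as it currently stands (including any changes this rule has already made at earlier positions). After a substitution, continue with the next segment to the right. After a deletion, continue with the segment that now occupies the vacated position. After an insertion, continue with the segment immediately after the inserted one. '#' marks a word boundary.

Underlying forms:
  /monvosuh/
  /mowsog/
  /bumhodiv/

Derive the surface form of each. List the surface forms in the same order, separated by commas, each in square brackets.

/monvosuh/:
  A h-Deletion: [monvosuh] → [monvosu]
  B Final Obstruent Devoicing: no change — [monvosu]
  C Regressive Voicing Assimilation: no change — [monvosu]
  D Stop Lenition: no change — [monvosu]
/mowsog/:
  A h-Deletion: no change — [mowsog]
  B Final Obstruent Devoicing: [mowsog] → [mowsok]
  C Regressive Voicing Assimilation: no change — [mowsok]
  D Stop Lenition: no change — [mowsok]
/bumhodiv/:
  A h-Deletion: [bumhodiv] → [bumodiv]
  B Final Obstruent Devoicing: [bumodiv] → [bumodif]
  C Regressive Voicing Assimilation: no change — [bumodif]
  D Stop Lenition: [bumodif] → [bumozif]

[monvosu], [mowsok], [bumozif]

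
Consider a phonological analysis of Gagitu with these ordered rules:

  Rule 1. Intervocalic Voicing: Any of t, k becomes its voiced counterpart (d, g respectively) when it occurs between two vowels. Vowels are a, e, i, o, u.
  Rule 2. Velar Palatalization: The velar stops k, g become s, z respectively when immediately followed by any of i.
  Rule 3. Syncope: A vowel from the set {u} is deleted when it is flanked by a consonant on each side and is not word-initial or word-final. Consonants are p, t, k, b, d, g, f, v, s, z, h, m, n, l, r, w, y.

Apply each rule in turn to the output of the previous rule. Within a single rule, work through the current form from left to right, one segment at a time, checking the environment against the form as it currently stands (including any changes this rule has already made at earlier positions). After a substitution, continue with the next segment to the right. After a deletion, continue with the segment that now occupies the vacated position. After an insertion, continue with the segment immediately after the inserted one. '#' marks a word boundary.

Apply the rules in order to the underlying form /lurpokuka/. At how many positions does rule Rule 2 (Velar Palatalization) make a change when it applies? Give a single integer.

Rule 1 Intervocalic Voicing: [lurpokuka] → [lurpoguga]
Rule 2 Velar Palatalization: no change — [lurpoguga]
Rule 3 Syncope: [lurpoguga] → [lrpogga]
Rule Rule 2 changed 0 position(s).

0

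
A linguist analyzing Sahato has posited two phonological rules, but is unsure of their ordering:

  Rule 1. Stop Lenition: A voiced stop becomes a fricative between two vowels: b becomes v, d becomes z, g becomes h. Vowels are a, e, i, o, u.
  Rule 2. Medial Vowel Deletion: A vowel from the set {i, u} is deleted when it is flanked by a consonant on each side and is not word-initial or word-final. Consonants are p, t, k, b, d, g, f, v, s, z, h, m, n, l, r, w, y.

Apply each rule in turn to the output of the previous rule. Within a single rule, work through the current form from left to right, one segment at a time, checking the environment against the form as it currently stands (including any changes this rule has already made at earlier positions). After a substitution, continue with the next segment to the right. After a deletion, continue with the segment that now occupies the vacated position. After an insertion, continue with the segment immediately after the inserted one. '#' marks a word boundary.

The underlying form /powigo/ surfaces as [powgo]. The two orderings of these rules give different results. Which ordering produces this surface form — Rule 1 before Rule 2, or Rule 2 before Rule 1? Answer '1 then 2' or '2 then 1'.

2 then 1

Order 1 then 2:
  1 Stop Lenition: [powigo] → [powiho]
  2 Medial Vowel Deletion: [powiho] → [powho]
  result: [powho]
Order 2 then 1:
  2 Medial Vowel Deletion: [powigo] → [powgo]
  1 Stop Lenition: no change — [powgo]
  result: [powgo]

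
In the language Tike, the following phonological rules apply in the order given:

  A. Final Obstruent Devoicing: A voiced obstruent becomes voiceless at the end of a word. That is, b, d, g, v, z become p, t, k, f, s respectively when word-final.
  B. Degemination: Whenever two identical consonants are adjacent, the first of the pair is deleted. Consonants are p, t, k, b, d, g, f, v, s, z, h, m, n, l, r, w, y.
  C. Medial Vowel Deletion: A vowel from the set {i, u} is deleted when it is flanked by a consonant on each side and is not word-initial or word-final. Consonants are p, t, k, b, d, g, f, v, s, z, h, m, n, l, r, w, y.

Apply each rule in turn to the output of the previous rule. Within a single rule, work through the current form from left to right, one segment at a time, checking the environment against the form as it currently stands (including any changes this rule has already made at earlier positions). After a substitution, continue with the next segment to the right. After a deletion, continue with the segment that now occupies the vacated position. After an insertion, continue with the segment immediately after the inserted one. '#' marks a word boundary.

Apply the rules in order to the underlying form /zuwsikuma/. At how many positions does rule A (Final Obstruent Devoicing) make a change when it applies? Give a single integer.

0

A Final Obstruent Devoicing: no change — [zuwsikuma]
B Degemination: no change — [zuwsikuma]
C Medial Vowel Deletion: [zuwsikuma] → [zwskma]
Rule A changed 0 position(s).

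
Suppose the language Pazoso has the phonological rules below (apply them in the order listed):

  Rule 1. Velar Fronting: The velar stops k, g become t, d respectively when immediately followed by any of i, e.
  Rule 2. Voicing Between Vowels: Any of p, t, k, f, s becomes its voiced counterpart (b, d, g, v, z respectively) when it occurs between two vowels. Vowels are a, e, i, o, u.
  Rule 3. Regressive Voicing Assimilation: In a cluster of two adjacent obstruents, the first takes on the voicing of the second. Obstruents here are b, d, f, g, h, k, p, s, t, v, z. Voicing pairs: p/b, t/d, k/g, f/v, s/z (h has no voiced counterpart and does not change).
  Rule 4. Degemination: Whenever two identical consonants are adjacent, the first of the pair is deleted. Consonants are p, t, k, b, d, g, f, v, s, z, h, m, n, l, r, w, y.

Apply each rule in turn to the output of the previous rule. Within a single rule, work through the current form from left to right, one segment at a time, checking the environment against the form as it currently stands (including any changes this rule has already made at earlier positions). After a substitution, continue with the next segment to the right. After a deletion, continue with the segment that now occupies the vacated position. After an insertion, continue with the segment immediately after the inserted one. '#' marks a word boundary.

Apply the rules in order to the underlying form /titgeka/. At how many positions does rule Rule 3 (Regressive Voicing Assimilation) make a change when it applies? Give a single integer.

1

Rule 1 Velar Fronting: [titgeka] → [titdeka]
Rule 2 Voicing Between Vowels: [titdeka] → [titdega]
Rule 3 Regressive Voicing Assimilation: [titdega] → [tiddega]
Rule 4 Degemination: [tiddega] → [tidega]
Rule Rule 3 changed 1 position(s).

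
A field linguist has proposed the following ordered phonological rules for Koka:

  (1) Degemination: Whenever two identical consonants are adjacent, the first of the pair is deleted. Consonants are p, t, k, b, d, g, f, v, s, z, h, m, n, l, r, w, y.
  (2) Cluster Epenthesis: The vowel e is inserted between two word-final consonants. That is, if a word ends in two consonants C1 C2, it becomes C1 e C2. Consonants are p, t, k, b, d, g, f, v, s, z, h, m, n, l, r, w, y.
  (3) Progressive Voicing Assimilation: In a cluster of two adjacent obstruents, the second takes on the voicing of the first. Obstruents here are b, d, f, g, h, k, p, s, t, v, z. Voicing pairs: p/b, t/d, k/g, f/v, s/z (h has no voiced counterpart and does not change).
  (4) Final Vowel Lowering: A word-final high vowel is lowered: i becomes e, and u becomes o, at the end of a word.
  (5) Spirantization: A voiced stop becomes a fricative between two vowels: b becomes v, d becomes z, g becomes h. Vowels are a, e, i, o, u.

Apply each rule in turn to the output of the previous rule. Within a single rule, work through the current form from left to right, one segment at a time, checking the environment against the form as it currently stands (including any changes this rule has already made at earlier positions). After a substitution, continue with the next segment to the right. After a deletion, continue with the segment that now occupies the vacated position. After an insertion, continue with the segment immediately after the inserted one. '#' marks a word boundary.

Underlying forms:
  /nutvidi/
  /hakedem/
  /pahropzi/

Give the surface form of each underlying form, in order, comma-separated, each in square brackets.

/nutvidi/:
  (1) Degemination: no change — [nutvidi]
  (2) Cluster Epenthesis: no change — [nutvidi]
  (3) Progressive Voicing Assimilation: [nutvidi] → [nutfidi]
  (4) Final Vowel Lowering: [nutfidi] → [nutfide]
  (5) Spirantization: [nutfide] → [nutfize]
/hakedem/:
  (1) Degemination: no change — [hakedem]
  (2) Cluster Epenthesis: no change — [hakedem]
  (3) Progressive Voicing Assimilation: no change — [hakedem]
  (4) Final Vowel Lowering: no change — [hakedem]
  (5) Spirantization: [hakedem] → [hakezem]
/pahropzi/:
  (1) Degemination: no change — [pahropzi]
  (2) Cluster Epenthesis: no change — [pahropzi]
  (3) Progressive Voicing Assimilation: [pahropzi] → [pahropsi]
  (4) Final Vowel Lowering: [pahropsi] → [pahropse]
  (5) Spirantization: no change — [pahropse]

[nutfize], [hakezem], [pahropse]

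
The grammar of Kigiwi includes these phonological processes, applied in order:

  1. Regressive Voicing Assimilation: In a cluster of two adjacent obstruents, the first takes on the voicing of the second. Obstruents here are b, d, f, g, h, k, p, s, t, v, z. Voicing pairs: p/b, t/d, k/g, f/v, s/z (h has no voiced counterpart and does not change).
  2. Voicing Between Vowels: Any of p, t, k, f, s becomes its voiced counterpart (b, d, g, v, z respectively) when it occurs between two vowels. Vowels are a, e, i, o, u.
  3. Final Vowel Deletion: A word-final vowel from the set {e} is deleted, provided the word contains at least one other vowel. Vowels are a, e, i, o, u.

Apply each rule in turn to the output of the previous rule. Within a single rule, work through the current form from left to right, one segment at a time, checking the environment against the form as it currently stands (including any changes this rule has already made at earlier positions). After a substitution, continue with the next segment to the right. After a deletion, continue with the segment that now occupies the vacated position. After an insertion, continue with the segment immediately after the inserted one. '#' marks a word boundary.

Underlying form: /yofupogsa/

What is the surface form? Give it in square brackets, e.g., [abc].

[yovuboksa]

1 Regressive Voicing Assimilation: [yofupogsa] → [yofupoksa]
2 Voicing Between Vowels: [yofupoksa] → [yovuboksa]
3 Final Vowel Deletion: no change — [yovuboksa]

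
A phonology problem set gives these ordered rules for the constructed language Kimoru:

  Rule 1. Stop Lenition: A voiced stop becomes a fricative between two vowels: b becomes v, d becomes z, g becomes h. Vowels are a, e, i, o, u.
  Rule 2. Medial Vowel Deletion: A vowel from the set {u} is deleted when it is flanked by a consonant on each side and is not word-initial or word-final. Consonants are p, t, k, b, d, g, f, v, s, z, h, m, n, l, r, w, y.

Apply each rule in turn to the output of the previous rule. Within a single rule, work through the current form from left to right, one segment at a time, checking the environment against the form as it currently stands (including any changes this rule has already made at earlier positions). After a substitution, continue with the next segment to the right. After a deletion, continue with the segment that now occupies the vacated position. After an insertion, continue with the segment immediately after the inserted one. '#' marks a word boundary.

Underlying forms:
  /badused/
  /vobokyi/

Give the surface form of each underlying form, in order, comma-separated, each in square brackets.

/badused/:
  Rule 1 Stop Lenition: [badused] → [bazused]
  Rule 2 Medial Vowel Deletion: [bazused] → [bazsed]
/vobokyi/:
  Rule 1 Stop Lenition: [vobokyi] → [vovokyi]
  Rule 2 Medial Vowel Deletion: no change — [vovokyi]

[bazsed], [vovokyi]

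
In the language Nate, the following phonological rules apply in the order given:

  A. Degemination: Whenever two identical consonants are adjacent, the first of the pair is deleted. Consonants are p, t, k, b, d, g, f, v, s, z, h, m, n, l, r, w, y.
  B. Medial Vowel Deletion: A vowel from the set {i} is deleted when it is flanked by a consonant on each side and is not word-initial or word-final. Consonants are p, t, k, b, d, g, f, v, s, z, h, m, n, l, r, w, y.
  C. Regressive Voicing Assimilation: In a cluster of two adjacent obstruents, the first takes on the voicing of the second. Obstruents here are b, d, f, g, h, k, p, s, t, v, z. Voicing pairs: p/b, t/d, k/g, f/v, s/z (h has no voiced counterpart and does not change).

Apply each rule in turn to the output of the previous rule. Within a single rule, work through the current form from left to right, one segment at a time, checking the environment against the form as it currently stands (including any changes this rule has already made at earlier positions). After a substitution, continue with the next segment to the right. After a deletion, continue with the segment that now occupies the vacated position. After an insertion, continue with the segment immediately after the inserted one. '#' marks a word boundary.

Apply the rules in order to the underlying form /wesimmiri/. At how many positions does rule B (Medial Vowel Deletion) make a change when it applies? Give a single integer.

2

A Degemination: [wesimmiri] → [wesimiri]
B Medial Vowel Deletion: [wesimiri] → [wesmri]
C Regressive Voicing Assimilation: no change — [wesmri]
Rule B changed 2 position(s).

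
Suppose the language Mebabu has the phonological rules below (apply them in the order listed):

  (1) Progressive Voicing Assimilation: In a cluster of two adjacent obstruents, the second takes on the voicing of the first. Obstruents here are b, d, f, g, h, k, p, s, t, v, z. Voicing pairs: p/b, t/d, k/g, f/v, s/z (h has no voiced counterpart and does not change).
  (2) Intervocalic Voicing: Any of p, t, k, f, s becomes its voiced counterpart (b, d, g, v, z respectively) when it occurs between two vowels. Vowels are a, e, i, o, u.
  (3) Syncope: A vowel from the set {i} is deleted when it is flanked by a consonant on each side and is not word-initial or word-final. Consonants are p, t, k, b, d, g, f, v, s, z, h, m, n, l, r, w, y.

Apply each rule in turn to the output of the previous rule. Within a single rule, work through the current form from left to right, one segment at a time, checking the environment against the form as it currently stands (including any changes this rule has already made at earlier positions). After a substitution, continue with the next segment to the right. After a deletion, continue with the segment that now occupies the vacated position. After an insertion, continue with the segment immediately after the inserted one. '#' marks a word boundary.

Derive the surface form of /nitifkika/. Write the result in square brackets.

[ndfkga]

(1) Progressive Voicing Assimilation: no change — [nitifkika]
(2) Intervocalic Voicing: [nitifkika] → [nidifkiga]
(3) Syncope: [nidifkiga] → [ndfkga]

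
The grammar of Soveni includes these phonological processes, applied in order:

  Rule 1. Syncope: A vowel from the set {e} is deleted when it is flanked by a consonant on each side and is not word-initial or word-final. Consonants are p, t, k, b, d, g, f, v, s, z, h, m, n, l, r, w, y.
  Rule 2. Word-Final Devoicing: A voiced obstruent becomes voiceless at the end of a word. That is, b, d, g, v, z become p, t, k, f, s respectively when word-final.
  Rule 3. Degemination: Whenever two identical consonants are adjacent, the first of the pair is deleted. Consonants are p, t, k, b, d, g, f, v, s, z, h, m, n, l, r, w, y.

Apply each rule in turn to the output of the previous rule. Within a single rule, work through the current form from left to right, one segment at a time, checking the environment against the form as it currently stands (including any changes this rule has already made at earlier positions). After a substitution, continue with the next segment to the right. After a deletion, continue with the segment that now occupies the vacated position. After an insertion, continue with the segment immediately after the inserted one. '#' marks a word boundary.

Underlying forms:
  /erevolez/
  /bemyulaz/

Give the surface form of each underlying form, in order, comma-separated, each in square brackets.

/erevolez/:
  Rule 1 Syncope: [erevolez] → [ervolz]
  Rule 2 Word-Final Devoicing: [ervolz] → [ervols]
  Rule 3 Degemination: no change — [ervols]
/bemyulaz/:
  Rule 1 Syncope: [bemyulaz] → [bmyulaz]
  Rule 2 Word-Final Devoicing: [bmyulaz] → [bmyulas]
  Rule 3 Degemination: no change — [bmyulas]

[ervols], [bmyulas]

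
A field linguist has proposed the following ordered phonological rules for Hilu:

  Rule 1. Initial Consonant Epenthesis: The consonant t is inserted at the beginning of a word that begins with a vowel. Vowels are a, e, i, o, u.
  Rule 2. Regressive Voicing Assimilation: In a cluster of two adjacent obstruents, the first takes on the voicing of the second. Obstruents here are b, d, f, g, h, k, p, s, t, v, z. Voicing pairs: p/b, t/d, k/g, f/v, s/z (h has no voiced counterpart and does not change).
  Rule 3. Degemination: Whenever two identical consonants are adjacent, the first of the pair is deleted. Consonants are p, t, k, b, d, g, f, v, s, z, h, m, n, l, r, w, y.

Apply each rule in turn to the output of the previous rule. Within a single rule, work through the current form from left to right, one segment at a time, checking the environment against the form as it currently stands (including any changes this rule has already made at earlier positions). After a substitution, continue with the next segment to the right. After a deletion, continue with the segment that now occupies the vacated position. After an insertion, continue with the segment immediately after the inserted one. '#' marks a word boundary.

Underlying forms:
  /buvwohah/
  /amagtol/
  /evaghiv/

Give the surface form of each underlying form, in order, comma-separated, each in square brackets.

/buvwohah/:
  Rule 1 Initial Consonant Epenthesis: no change — [buvwohah]
  Rule 2 Regressive Voicing Assimilation: no change — [buvwohah]
  Rule 3 Degemination: no change — [buvwohah]
/amagtol/:
  Rule 1 Initial Consonant Epenthesis: [amagtol] → [tamagtol]
  Rule 2 Regressive Voicing Assimilation: [tamagtol] → [tamaktol]
  Rule 3 Degemination: no change — [tamaktol]
/evaghiv/:
  Rule 1 Initial Consonant Epenthesis: [evaghiv] → [tevaghiv]
  Rule 2 Regressive Voicing Assimilation: [tevaghiv] → [tevakhiv]
  Rule 3 Degemination: no change — [tevakhiv]

[buvwohah], [tamaktol], [tevakhiv]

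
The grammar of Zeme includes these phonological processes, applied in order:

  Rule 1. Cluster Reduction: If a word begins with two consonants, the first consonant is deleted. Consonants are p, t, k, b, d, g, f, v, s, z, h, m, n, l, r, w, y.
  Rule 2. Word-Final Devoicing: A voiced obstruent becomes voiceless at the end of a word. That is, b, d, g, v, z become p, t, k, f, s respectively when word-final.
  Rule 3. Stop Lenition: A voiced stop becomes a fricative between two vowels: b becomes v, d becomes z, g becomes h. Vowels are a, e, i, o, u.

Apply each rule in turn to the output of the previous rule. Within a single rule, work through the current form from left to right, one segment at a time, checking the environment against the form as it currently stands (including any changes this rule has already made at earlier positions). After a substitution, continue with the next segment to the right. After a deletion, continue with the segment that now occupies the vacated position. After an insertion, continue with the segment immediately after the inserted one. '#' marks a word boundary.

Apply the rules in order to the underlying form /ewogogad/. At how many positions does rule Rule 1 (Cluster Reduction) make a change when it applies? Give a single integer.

Rule 1 Cluster Reduction: no change — [ewogogad]
Rule 2 Word-Final Devoicing: [ewogogad] → [ewogogat]
Rule 3 Stop Lenition: [ewogogat] → [ewohohat]
Rule Rule 1 changed 0 position(s).

0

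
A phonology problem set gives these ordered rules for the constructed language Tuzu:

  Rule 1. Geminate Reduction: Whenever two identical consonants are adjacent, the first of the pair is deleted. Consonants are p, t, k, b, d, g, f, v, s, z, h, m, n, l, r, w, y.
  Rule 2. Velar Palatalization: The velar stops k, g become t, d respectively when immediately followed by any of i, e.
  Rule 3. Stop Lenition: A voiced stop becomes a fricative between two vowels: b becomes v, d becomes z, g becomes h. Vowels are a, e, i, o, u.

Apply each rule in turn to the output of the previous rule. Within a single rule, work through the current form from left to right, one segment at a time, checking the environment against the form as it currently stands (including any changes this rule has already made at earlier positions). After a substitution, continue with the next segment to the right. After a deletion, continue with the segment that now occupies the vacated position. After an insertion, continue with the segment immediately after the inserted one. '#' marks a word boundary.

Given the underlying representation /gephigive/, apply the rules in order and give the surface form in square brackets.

Rule 1 Geminate Reduction: no change — [gephigive]
Rule 2 Velar Palatalization: [gephigive] → [dephidive]
Rule 3 Stop Lenition: [dephidive] → [dephizive]

[dephizive]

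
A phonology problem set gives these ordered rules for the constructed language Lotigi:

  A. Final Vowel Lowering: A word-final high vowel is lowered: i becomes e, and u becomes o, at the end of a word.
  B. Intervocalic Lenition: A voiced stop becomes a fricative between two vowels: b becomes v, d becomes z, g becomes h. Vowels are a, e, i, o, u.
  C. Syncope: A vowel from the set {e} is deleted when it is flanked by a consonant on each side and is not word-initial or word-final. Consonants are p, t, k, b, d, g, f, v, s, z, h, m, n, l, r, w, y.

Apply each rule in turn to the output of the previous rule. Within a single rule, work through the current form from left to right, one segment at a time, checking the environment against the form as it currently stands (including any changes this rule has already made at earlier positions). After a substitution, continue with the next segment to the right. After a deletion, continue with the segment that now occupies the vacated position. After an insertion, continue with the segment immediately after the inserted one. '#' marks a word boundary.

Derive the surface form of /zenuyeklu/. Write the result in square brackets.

A Final Vowel Lowering: [zenuyeklu] → [zenuyeklo]
B Intervocalic Lenition: no change — [zenuyeklo]
C Syncope: [zenuyeklo] → [znuyklo]

[znuyklo]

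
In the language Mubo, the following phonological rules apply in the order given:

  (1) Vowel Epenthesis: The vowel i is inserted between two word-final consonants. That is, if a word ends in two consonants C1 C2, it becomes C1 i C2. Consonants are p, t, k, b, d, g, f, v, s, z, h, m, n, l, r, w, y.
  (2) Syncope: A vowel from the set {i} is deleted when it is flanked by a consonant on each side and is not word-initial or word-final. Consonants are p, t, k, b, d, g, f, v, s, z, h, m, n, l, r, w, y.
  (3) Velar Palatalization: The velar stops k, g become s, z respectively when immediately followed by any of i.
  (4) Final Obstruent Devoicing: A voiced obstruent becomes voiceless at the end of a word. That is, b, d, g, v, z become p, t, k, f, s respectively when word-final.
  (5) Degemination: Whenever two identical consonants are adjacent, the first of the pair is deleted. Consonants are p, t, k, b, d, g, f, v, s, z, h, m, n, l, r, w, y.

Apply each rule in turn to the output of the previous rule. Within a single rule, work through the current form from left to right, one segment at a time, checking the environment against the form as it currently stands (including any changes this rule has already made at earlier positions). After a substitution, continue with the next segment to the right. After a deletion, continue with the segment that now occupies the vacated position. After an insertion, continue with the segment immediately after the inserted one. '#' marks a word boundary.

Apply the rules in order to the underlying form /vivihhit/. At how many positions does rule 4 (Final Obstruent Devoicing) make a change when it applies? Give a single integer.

(1) Vowel Epenthesis: no change — [vivihhit]
(2) Syncope: [vivihhit] → [vvhht]
(3) Velar Palatalization: no change — [vvhht]
(4) Final Obstruent Devoicing: no change — [vvhht]
(5) Degemination: [vvhht] → [vht]
Rule 4 changed 0 position(s).

0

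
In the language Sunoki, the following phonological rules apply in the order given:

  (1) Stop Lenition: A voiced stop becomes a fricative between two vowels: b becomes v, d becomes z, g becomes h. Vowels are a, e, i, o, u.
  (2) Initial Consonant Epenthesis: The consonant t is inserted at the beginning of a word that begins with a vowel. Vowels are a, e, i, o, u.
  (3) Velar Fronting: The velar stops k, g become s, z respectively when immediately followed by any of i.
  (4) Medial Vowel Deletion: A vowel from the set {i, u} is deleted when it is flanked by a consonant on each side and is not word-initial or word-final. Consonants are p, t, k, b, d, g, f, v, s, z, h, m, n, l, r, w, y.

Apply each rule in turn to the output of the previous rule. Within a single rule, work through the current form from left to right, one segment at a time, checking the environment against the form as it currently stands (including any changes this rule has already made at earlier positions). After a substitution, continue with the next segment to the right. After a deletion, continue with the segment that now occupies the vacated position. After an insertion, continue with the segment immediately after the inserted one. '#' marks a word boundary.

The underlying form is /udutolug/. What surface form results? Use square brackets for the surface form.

(1) Stop Lenition: [udutolug] → [uzutolug]
(2) Initial Consonant Epenthesis: [uzutolug] → [tuzutolug]
(3) Velar Fronting: no change — [tuzutolug]
(4) Medial Vowel Deletion: [tuzutolug] → [tztolg]

[tztolg]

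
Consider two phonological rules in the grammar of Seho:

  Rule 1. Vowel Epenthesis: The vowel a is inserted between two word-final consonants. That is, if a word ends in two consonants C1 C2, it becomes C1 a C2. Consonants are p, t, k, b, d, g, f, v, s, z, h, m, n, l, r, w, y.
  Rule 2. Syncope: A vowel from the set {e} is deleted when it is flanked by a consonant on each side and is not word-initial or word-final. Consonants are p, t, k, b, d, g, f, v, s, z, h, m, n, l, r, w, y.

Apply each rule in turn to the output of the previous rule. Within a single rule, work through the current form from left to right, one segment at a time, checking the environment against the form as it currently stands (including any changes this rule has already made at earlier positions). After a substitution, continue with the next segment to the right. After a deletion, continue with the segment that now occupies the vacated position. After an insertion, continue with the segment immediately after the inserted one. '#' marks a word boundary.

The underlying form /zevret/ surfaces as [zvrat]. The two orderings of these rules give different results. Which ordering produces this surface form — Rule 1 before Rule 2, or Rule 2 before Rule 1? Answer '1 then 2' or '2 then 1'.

Order 1 then 2:
  1 Vowel Epenthesis: no change — [zevret]
  2 Syncope: [zevret] → [zvrt]
  result: [zvrt]
Order 2 then 1:
  2 Syncope: [zevret] → [zvrt]
  1 Vowel Epenthesis: [zvrt] → [zvrat]
  result: [zvrat]

2 then 1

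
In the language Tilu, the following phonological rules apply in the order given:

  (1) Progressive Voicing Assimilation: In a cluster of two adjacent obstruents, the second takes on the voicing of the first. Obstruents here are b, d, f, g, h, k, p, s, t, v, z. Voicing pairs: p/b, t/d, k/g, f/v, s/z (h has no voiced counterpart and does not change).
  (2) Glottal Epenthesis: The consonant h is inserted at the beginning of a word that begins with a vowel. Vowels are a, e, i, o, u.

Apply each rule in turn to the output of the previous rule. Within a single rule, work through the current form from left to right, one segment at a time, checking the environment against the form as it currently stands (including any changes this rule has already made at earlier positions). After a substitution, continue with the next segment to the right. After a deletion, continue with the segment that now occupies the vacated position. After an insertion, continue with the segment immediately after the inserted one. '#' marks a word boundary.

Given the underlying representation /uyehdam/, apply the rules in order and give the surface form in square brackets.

[huyehtam]

(1) Progressive Voicing Assimilation: [uyehdam] → [uyehtam]
(2) Glottal Epenthesis: [uyehtam] → [huyehtam]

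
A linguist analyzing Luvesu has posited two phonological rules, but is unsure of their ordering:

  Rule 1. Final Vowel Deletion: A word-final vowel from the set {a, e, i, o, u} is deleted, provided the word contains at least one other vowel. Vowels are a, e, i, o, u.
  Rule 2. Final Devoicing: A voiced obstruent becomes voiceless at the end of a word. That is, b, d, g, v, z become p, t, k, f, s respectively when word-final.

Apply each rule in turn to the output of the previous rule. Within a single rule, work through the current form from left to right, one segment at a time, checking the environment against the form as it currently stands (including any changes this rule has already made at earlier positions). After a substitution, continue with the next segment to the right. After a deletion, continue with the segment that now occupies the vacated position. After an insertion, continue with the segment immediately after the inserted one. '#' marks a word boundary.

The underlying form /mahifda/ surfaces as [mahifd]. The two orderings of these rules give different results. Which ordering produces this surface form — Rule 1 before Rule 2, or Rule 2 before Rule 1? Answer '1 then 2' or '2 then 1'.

2 then 1

Order 1 then 2:
  1 Final Vowel Deletion: [mahifda] → [mahifd]
  2 Final Devoicing: [mahifd] → [mahift]
  result: [mahift]
Order 2 then 1:
  2 Final Devoicing: no change — [mahifda]
  1 Final Vowel Deletion: [mahifda] → [mahifd]
  result: [mahifd]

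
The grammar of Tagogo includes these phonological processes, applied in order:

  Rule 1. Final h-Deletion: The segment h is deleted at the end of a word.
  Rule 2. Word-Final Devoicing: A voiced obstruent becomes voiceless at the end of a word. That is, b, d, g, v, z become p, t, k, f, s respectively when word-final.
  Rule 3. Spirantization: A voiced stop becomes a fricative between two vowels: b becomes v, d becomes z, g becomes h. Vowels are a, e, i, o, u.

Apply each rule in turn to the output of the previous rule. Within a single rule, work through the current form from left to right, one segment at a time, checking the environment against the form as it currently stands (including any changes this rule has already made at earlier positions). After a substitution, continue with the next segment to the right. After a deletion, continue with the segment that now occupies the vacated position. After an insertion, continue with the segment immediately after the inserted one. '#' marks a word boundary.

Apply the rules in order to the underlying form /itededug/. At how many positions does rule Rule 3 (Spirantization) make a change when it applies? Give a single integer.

Rule 1 Final h-Deletion: no change — [itededug]
Rule 2 Word-Final Devoicing: [itededug] → [itededuk]
Rule 3 Spirantization: [itededuk] → [itezezuk]
Rule Rule 3 changed 2 position(s).

2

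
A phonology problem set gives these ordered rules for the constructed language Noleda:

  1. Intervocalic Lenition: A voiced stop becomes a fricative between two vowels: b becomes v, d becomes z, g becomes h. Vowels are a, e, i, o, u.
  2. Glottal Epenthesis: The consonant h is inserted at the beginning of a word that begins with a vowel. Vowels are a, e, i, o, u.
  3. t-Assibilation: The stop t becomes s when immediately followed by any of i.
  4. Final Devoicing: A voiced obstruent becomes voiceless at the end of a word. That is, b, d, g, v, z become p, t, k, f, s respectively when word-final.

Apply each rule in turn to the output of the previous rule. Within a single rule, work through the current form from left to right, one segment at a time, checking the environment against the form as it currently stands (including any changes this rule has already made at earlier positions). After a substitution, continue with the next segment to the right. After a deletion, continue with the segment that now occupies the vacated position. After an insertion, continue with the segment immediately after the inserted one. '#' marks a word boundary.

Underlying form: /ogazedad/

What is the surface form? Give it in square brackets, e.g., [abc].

1 Intervocalic Lenition: [ogazedad] → [ohazezad]
2 Glottal Epenthesis: [ohazezad] → [hohazezad]
3 t-Assibilation: no change — [hohazezad]
4 Final Devoicing: [hohazezad] → [hohazezat]

[hohazezat]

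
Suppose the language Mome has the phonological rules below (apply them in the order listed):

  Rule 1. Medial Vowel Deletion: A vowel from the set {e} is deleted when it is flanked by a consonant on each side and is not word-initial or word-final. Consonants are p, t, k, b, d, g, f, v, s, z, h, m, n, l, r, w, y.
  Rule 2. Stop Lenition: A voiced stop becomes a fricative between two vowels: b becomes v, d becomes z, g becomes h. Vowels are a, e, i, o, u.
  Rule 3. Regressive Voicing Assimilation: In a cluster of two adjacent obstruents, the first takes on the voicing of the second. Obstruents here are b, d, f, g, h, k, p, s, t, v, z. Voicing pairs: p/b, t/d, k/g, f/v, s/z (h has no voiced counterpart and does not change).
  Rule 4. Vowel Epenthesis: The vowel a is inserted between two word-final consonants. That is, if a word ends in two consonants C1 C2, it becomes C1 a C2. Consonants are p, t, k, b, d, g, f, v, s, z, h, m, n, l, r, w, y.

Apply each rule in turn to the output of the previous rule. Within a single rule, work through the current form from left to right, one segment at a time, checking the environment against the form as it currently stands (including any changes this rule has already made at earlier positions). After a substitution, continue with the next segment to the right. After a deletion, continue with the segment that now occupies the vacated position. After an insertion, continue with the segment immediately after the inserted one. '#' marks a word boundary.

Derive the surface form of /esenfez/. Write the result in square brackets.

Rule 1 Medial Vowel Deletion: [esenfez] → [esnfz]
Rule 2 Stop Lenition: no change — [esnfz]
Rule 3 Regressive Voicing Assimilation: [esnfz] → [esnvz]
Rule 4 Vowel Epenthesis: [esnvz] → [esnvaz]

[esnvaz]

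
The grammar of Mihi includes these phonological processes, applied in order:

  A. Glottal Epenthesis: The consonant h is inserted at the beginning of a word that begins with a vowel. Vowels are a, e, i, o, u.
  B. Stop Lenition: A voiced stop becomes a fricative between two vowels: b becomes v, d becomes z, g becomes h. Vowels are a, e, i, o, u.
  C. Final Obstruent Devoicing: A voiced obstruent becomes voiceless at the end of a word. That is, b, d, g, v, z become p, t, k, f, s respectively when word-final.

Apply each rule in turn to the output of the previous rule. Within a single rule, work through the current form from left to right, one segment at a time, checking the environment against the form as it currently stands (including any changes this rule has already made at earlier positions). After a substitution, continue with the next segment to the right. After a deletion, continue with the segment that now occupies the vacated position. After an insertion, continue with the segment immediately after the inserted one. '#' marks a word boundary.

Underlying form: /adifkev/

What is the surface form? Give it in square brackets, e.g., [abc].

A Glottal Epenthesis: [adifkev] → [hadifkev]
B Stop Lenition: [hadifkev] → [hazifkev]
C Final Obstruent Devoicing: [hazifkev] → [hazifkef]

[hazifkef]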